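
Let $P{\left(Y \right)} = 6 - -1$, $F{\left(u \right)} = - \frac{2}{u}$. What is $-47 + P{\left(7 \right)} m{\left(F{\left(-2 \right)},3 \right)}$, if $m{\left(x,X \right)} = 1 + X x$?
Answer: $-19$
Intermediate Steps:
$P{\left(Y \right)} = 7$ ($P{\left(Y \right)} = 6 + 1 = 7$)
$-47 + P{\left(7 \right)} m{\left(F{\left(-2 \right)},3 \right)} = -47 + 7 \left(1 + 3 \left(- \frac{2}{-2}\right)\right) = -47 + 7 \left(1 + 3 \left(\left(-2\right) \left(- \frac{1}{2}\right)\right)\right) = -47 + 7 \left(1 + 3 \cdot 1\right) = -47 + 7 \left(1 + 3\right) = -47 + 7 \cdot 4 = -47 + 28 = -19$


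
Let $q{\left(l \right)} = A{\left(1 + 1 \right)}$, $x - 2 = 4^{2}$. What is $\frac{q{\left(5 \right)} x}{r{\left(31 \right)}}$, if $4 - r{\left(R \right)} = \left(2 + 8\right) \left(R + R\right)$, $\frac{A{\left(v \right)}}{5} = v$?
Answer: $- \frac{45}{154} \approx -0.29221$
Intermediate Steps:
$A{\left(v \right)} = 5 v$
$x = 18$ ($x = 2 + 4^{2} = 2 + 16 = 18$)
$q{\left(l \right)} = 10$ ($q{\left(l \right)} = 5 \left(1 + 1\right) = 5 \cdot 2 = 10$)
$r{\left(R \right)} = 4 - 20 R$ ($r{\left(R \right)} = 4 - \left(2 + 8\right) \left(R + R\right) = 4 - 10 \cdot 2 R = 4 - 20 R$)
$\frac{q{\left(5 \right)} x}{r{\left(31 \right)}} = \frac{10 \cdot 18}{4 - 620} = \frac{180}{4 - 620} = \frac{180}{-616} = 180 \left(- \frac{1}{616}\right) = - \frac{45}{154}$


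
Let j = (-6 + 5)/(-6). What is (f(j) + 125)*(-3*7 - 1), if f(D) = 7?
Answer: -2904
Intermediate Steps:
j = ⅙ (j = -1*(-⅙) = ⅙ ≈ 0.16667)
(f(j) + 125)*(-3*7 - 1) = (7 + 125)*(-3*7 - 1) = 132*(-21 - 1) = 132*(-22) = -2904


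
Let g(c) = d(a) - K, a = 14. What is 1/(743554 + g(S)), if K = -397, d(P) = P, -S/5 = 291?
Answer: 1/743965 ≈ 1.3441e-6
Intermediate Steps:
S = -1455 (S = -5*291 = -1455)
g(c) = 411 (g(c) = 14 - 1*(-397) = 14 + 397 = 411)
1/(743554 + g(S)) = 1/(743554 + 411) = 1/743965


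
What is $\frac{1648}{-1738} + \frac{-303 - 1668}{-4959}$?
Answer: $- \frac{263713}{478819} \approx -0.55076$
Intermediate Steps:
$\frac{1648}{-1738} + \frac{-303 - 1668}{-4959} = 1648 \left(- \frac{1}{1738}\right) + \left(-303 - 1668\right) \left(- \frac{1}{4959}\right) = - \frac{824}{869} - - \frac{219}{551} = - \frac{824}{869} + \frac{219}{551} = - \frac{263713}{478819}$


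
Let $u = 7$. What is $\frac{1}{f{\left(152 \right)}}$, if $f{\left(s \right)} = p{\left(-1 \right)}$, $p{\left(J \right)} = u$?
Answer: $\frac{1}{7} \approx 0.14286$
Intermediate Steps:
$p{\left(J \right)} = 7$
$f{\left(s \right)} = 7$
$\frac{1}{f{\left(152 \right)}} = \frac{1}{7}$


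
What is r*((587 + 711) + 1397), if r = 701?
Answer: 1889195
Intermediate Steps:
r*((587 + 711) + 1397) = 701*((587 + 711) + 1397) = 701*(1298 + 1397) = 701*2695 = 1889195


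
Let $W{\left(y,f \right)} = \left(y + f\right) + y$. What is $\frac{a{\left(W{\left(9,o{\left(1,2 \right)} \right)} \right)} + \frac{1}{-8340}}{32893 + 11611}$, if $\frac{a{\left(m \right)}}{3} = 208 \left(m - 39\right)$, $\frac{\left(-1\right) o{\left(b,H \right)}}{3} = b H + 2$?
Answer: $- \frac{171737281}{371163360} \approx -0.4627$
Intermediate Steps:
$o{\left(b,H \right)} = -6 - 3 H b$ ($o{\left(b,H \right)} = - 3 \left(b H + 2\right) = - 3 \left(H b + 2\right) = - 3 \left(2 + H b\right) = -6 - 3 H b$)
$W{\left(y,f \right)} = f + 2 y$ ($W{\left(y,f \right)} = \left(f + y\right) + y = f + 2 y$)
$a{\left(m \right)} = -24336 + 624 m$ ($a{\left(m \right)} = 3 \cdot 208 \left(m - 39\right) = 3 \cdot 208 \left(-39 + m\right) = 3 \left(-8112 + 208 m\right) = -24336 + 624 m$)
$\frac{a{\left(W{\left(9,o{\left(1,2 \right)} \right)} \right)} + \frac{1}{-8340}}{32893 + 11611} = \frac{\left(-24336 + 624 \left(\left(-6 - 6 \cdot 1\right) + 2 \cdot 9\right)\right) + \frac{1}{-8340}}{32893 + 11611} = \frac{\left(-24336 + 624 \left(\left(-6 - 6\right) + 18\right)\right) - \frac{1}{8340}}{44504} = \left(\left(-24336 + 624 \left(-12 + 18\right)\right) - \frac{1}{8340}\right) \frac{1}{44504} = \left(\left(-24336 + 624 \cdot 6\right) - \frac{1}{8340}\right) \frac{1}{44504} = \left(\left(-24336 + 3744\right) - \frac{1}{8340}\right) \frac{1}{44504} = \left(-20592 - \frac{1}{8340}\right) \frac{1}{44504} = \left(- \frac{171737281}{8340}\right) \frac{1}{44504} = - \frac{171737281}{371163360}$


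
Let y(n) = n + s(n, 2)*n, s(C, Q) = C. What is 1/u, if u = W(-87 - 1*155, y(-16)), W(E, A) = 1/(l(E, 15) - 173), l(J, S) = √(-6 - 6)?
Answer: -173 + 2*I*√3 ≈ -173.0 + 3.4641*I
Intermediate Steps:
l(J, S) = 2*I*√3 (l(J, S) = √(-12) = 2*I*√3)
y(n) = n + n² (y(n) = n + n*n = n + n²)
W(E, A) = 1/(-173 + 2*I*√3) (W(E, A) = 1/(2*I*√3 - 173) = 1/(-173 + 2*I*√3))
u = -173/29941 - 2*I*√3/29941 ≈ -0.005778 - 0.0001157*I
1/u = 1/(-173/29941 - 2*I*√3/29941)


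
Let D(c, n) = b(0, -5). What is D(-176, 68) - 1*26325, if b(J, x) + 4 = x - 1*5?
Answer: -26339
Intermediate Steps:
b(J, x) = -9 + x (b(J, x) = -4 + (x - 1*5) = -4 + (x - 5) = -4 + (-5 + x) = -9 + x)
D(c, n) = -14 (D(c, n) = -9 - 5 = -14)
D(-176, 68) - 1*26325 = -14 - 1*26325 = -14 - 26325 = -26339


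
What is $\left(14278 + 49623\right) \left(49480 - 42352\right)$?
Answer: $455486328$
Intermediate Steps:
$\left(14278 + 49623\right) \left(49480 - 42352\right) = 63901 \cdot 7128 = 455486328$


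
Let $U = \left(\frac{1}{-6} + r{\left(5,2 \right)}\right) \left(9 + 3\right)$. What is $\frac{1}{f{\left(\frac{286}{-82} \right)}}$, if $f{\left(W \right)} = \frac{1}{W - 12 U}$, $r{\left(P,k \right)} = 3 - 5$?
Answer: $\frac{12649}{41} \approx 308.51$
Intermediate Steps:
$r{\left(P,k \right)} = -2$ ($r{\left(P,k \right)} = 3 - 5 = -2$)
$U = -26$ ($U = \left(\frac{1}{-6} - 2\right) \left(9 + 3\right) = \left(- \frac{1}{6} - 2\right) 12 = \left(- \frac{13}{6}\right) 12 = -26$)
$f{\left(W \right)} = \frac{1}{312 + W}$ ($f{\left(W \right)} = \frac{1}{W - -312} = \frac{1}{W + 312} = \frac{1}{312 + W}$)
$\frac{1}{f{\left(\frac{286}{-82} \right)}} = \frac{1}{\frac{1}{312 + \frac{286}{-82}}} = \frac{1}{\frac{1}{312 + 286 \left(- \frac{1}{82}\right)}} = \frac{1}{\frac{1}{312 - \frac{143}{41}}} = \frac{1}{\frac{1}{\frac{12649}{41}}} = \frac{1}{\frac{41}{12649}} = \frac{12649}{41}$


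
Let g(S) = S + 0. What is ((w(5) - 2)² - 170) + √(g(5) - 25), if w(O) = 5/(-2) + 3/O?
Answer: -15479/100 + 2*I*√5 ≈ -154.79 + 4.4721*I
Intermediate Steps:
g(S) = S
w(O) = -5/2 + 3/O (w(O) = 5*(-½) + 3/O = -5/2 + 3/O)
((w(5) - 2)² - 170) + √(g(5) - 25) = (((-5/2 + 3/5) - 2)² - 170) + √(5 - 25) = (((-5/2 + 3*(⅕)) - 2)² - 170) + √(-20) = (((-5/2 + ⅗) - 2)² - 170) + 2*I*√5 = ((-19/10 - 2)² - 170) + 2*I*√5 = ((-39/10)² - 170) + 2*I*√5 = (1521/100 - 170) + 2*I*√5 = -15479/100 + 2*I*√5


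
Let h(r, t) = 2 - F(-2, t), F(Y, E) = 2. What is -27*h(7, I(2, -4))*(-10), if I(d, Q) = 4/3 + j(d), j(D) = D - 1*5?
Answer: 0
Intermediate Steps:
j(D) = -5 + D (j(D) = D - 5 = -5 + D)
I(d, Q) = -11/3 + d (I(d, Q) = 4/3 + (-5 + d) = -11/3 + d)
h(r, t) = 0 (h(r, t) = 2 - 1*2 = 2 - 2 = 0)
-27*h(7, I(2, -4))*(-10) = -27*0*(-10) = 0*(-10) = 0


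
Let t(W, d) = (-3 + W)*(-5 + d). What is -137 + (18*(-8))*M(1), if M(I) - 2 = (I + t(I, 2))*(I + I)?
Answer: -2441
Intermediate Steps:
t(W, d) = (-5 + d)*(-3 + W)
M(I) = 2 + 2*I*(9 - 2*I) (M(I) = 2 + (I + (15 - 5*I - 3*2 + I*2))*(I + I) = 2 + (I + (15 - 5*I - 6 + 2*I))*(2*I) = 2 + (I + (9 - 3*I))*(2*I) = 2 + (9 - 2*I)*(2*I) = 2 + 2*I*(9 - 2*I))
-137 + (18*(-8))*M(1) = -137 + (18*(-8))*(2 - 4*1**2 + 18*1) = -137 - 144*(2 - 4*1 + 18) = -137 - 144*(2 - 4 + 18) = -137 - 144*16 = -137 - 2304 = -2441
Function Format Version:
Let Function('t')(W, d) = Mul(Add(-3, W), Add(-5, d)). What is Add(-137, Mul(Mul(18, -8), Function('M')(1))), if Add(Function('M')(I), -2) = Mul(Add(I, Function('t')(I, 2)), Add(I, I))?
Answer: -2441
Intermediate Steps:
Function('t')(W, d) = Mul(Add(-5, d), Add(-3, W))
Function('M')(I) = Add(2, Mul(2, I, Add(9, Mul(-2, I)))) (Function('M')(I) = Add(2, Mul(Add(I, Add(15, Mul(-5, I), Mul(-3, 2), Mul(I, 2))), Add(I, I))) = Add(2, Mul(Add(I, Add(15, Mul(-5, I), -6, Mul(2, I))), Mul(2, I))) = Add(2, Mul(Add(I, Add(9, Mul(-3, I))), Mul(2, I))) = Add(2, Mul(Add(9, Mul(-2, I)), Mul(2, I))) = Add(2, Mul(2, I, Add(9, Mul(-2, I)))))
Add(-137, Mul(Mul(18, -8), Function('M')(1))) = Add(-137, Mul(Mul(18, -8), Add(2, Mul(-4, Pow(1, 2)), Mul(18, 1)))) = Add(-137, Mul(-144, Add(2, Mul(-4, 1), 18))) = Add(-137, Mul(-144, Add(2, -4, 18))) = Add(-137, Mul(-144, 16)) = Add(-137, -2304) = -2441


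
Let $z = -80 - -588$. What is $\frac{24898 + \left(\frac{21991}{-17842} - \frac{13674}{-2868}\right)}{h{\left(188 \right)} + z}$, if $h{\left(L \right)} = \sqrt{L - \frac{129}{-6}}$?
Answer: $\frac{53942524999672}{1099552957371} - \frac{53093036417 \sqrt{838}}{1099552957371} \approx 47.661$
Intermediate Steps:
$h{\left(L \right)} = \sqrt{\frac{43}{2} + L}$ ($h{\left(L \right)} = \sqrt{L - - \frac{43}{2}} = \sqrt{L + \frac{43}{2}} = \sqrt{\frac{43}{2} + L}$)
$z = 508$ ($z = -80 + 588 = 508$)
$\frac{24898 + \left(\frac{21991}{-17842} - \frac{13674}{-2868}\right)}{h{\left(188 \right)} + z} = \frac{24898 + \left(\frac{21991}{-17842} - \frac{13674}{-2868}\right)}{\frac{\sqrt{86 + 4 \cdot 188}}{2} + 508} = \frac{24898 + \left(21991 \left(- \frac{1}{17842}\right) - - \frac{2279}{478}\right)}{\frac{\sqrt{86 + 752}}{2} + 508} = \frac{24898 + \left(- \frac{21991}{17842} + \frac{2279}{478}\right)}{\frac{\sqrt{838}}{2} + 508} = \frac{24898 + \frac{7537555}{2132119}}{508 + \frac{\sqrt{838}}{2}} = \frac{53093036417}{2132119 \left(508 + \frac{\sqrt{838}}{2}\right)}$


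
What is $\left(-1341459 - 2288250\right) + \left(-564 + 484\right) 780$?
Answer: $-3692109$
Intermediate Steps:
$\left(-1341459 - 2288250\right) + \left(-564 + 484\right) 780 = -3629709 - 62400 = -3692109$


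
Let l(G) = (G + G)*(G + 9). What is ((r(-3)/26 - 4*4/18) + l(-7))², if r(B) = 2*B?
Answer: 11607649/13689 ≈ 847.95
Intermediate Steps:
l(G) = 2*G*(9 + G) (l(G) = (2*G)*(9 + G) = 2*G*(9 + G))
((r(-3)/26 - 4*4/18) + l(-7))² = (((2*(-3))/26 - 4*4/18) + 2*(-7)*(9 - 7))² = ((-6*1/26 - 16*1/18) + 2*(-7)*2)² = ((-3/13 - 8/9) - 28)² = (-131/117 - 28)² = (-3407/117)² = 11607649/13689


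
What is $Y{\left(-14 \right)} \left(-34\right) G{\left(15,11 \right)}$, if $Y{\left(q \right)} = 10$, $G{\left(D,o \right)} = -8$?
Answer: $2720$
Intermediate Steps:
$Y{\left(-14 \right)} \left(-34\right) G{\left(15,11 \right)} = 10 \left(-34\right) \left(-8\right) = \left(-340\right) \left(-8\right) = 2720$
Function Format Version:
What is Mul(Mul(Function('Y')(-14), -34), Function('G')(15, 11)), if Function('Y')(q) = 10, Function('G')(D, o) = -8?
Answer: 2720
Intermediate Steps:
Mul(Mul(Function('Y')(-14), -34), Function('G')(15, 11)) = Mul(Mul(10, -34), -8) = Mul(-340, -8) = 2720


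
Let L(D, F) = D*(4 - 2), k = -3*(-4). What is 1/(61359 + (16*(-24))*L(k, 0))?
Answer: 1/52143 ≈ 1.9178e-5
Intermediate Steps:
k = 12
L(D, F) = 2*D (L(D, F) = D*2 = 2*D)
1/(61359 + (16*(-24))*L(k, 0)) = 1/(61359 + (16*(-24))*(2*12)) = 1/(61359 - 384*24) = 1/(61359 - 9216) = 1/52143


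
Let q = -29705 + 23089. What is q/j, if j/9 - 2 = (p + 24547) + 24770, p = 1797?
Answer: -1654/115011 ≈ -0.014381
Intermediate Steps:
q = -6616
j = 460044 (j = 18 + 9*((1797 + 24547) + 24770) = 18 + 9*(26344 + 24770) = 18 + 9*51114 = 18 + 460026 = 460044)
q/j = -6616/460044 = -6616*1/460044 = -1654/115011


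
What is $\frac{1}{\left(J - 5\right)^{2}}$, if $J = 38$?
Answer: $\frac{1}{1089} \approx 0.00091827$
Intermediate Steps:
$\frac{1}{\left(J - 5\right)^{2}} = \frac{1}{\left(38 - 5\right)^{2}} = \frac{1}{33^{2}} = \frac{1}{1089}$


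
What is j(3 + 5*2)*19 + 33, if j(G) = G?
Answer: 280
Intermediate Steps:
j(3 + 5*2)*19 + 33 = (3 + 5*2)*19 + 33 = (3 + 10)*19 + 33 = 13*19 + 33 = 247 + 33 = 280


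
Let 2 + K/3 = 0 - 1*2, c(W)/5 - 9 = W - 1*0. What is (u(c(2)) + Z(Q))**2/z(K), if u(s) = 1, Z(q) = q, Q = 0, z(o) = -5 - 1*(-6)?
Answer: 1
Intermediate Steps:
c(W) = 45 + 5*W (c(W) = 45 + 5*(W - 1*0) = 45 + 5*(W + 0) = 45 + 5*W)
K = -12 (K = -6 + 3*(0 - 1*2) = -6 + 3*(0 - 2) = -6 + 3*(-2) = -6 - 6 = -12)
z(o) = 1 (z(o) = -5 + 6 = 1)
(u(c(2)) + Z(Q))**2/z(K) = (1 + 0)**2/1 = 1**2*1 = 1*1 = 1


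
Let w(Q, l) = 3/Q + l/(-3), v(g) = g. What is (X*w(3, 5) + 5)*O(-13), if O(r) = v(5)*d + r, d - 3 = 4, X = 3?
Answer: 66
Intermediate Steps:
d = 7 (d = 3 + 4 = 7)
w(Q, l) = 3/Q - l/3 (w(Q, l) = 3/Q + l*(-1/3) = 3/Q - l/3)
O(r) = 35 + r (O(r) = 5*7 + r = 35 + r)
(X*w(3, 5) + 5)*O(-13) = (3*(3/3 - 1/3*5) + 5)*(35 - 13) = (3*(3*(1/3) - 5/3) + 5)*22 = (3*(1 - 5/3) + 5)*22 = (3*(-2/3) + 5)*22 = (-2 + 5)*22 = 3*22 = 66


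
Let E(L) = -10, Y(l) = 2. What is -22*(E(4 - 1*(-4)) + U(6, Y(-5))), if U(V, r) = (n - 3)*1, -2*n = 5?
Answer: 341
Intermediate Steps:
n = -5/2 (n = -½*5 = -5/2 ≈ -2.5000)
U(V, r) = -11/2 (U(V, r) = (-5/2 - 3)*1 = -11/2*1 = -11/2)
-22*(E(4 - 1*(-4)) + U(6, Y(-5))) = -22*(-10 - 11/2) = -22*(-31/2) = 341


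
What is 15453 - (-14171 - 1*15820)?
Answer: 45444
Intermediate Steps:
15453 - (-14171 - 1*15820) = 15453 - (-14171 - 15820) = 15453 - 1*(-29991) = 15453 + 29991 = 45444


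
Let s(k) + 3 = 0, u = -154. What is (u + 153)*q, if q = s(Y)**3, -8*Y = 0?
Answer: 27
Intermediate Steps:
Y = 0 (Y = -1/8*0 = 0)
s(k) = -3 (s(k) = -3 + 0 = -3)
q = -27 (q = (-3)**3 = -27)
(u + 153)*q = (-154 + 153)*(-27) = -1*(-27) = 27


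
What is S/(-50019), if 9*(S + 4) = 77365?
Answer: -77329/450171 ≈ -0.17178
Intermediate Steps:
S = 77329/9 (S = -4 + (⅑)*77365 = -4 + 77365/9 = 77329/9 ≈ 8592.1)
S/(-50019) = (77329/9)/(-50019) = (77329/9)*(-1/50019) = -77329/450171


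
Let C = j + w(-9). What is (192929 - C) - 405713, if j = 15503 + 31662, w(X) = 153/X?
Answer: -259932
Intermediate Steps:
j = 47165
C = 47148 (C = 47165 + 153/(-9) = 47165 + 153*(-1/9) = 47165 - 17 = 47148)
(192929 - C) - 405713 = (192929 - 1*47148) - 405713 = (192929 - 47148) - 405713 = 145781 - 405713 = -259932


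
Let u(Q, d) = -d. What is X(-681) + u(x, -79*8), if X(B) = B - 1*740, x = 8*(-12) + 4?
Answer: -789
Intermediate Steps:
x = -92 (x = -96 + 4 = -92)
X(B) = -740 + B (X(B) = B - 740 = -740 + B)
X(-681) + u(x, -79*8) = (-740 - 681) - (-79)*8 = -1421 - 1*(-632) = -1421 + 632 = -789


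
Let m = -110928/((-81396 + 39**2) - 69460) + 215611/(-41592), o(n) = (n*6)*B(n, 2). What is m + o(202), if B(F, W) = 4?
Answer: 30084028568051/6211141320 ≈ 4843.6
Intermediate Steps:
o(n) = 24*n (o(n) = (n*6)*4 = (6*n)*4 = 24*n)
m = -27584551309/6211141320 (m = -110928/((-81396 + 1521) - 69460) + 215611*(-1/41592) = -110928/(-79875 - 69460) - 215611/41592 = -110928/(-149335) - 215611/41592 = -110928*(-1/149335) - 215611/41592 = 110928/149335 - 215611/41592 = -27584551309/6211141320 ≈ -4.4411)
m + o(202) = -27584551309/6211141320 + 24*202 = -27584551309/6211141320 + 4848 = 30084028568051/6211141320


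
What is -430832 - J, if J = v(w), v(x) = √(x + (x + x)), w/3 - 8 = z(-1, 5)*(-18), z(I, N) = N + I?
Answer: -430832 - 24*I ≈ -4.3083e+5 - 24.0*I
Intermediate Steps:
z(I, N) = I + N
w = -192 (w = 24 + 3*((-1 + 5)*(-18)) = 24 + 3*(4*(-18)) = 24 + 3*(-72) = 24 - 216 = -192)
v(x) = √3*√x (v(x) = √(x + 2*x) = √(3*x) = √3*√x)
J = 24*I (J = √3*√(-192) = √3*(8*I*√3) = 24*I ≈ 24.0*I)
-430832 - J = -430832 - 24*I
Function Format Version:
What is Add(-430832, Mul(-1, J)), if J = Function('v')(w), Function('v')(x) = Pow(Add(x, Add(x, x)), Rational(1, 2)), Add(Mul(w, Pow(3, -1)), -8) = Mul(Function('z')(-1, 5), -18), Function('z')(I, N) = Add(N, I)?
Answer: Add(-430832, Mul(-24, I)) ≈ Add(-4.3083e+5, Mul(-24.000, I))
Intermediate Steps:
Function('z')(I, N) = Add(I, N)
w = -192 (w = Add(24, Mul(3, Mul(Add(-1, 5), -18))) = Add(24, Mul(3, Mul(4, -18))) = Add(24, Mul(3, -72)) = Add(24, -216) = -192)
Function('v')(x) = Mul(Pow(3, Rational(1, 2)), Pow(x, Rational(1, 2))) (Function('v')(x) = Pow(Add(x, Mul(2, x)), Rational(1, 2)) = Pow(Mul(3, x), Rational(1, 2)) = Mul(Pow(3, Rational(1, 2)), Pow(x, Rational(1, 2))))
J = Mul(24, I) (J = Mul(Pow(3, Rational(1, 2)), Pow(-192, Rational(1, 2))) = Mul(Pow(3, Rational(1, 2)), Mul(8, I, Pow(3, Rational(1, 2)))) = Mul(24, I) ≈ Mul(24.000, I))
Add(-430832, Mul(-1, J)) = Add(-430832, Mul(-1, Mul(24, I))) = Add(-430832, Mul(-24, I))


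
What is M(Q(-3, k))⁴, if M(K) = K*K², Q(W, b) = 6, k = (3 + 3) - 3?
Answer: 2176782336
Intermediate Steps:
k = 3 (k = 6 - 3 = 3)
M(K) = K³
M(Q(-3, k))⁴ = (6³)⁴ = 216⁴ = 2176782336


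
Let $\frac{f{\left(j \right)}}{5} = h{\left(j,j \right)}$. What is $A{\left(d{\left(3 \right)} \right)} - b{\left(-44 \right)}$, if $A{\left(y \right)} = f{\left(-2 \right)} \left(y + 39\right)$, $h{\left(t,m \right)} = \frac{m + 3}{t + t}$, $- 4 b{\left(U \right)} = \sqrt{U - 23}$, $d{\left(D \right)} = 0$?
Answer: $- \frac{195}{4} + \frac{i \sqrt{67}}{4} \approx -48.75 + 2.0463 i$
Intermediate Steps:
$b{\left(U \right)} = - \frac{\sqrt{-23 + U}}{4}$ ($b{\left(U \right)} = - \frac{\sqrt{U - 23}}{4} = - \frac{\sqrt{-23 + U}}{4}$)
$h{\left(t,m \right)} = \frac{3 + m}{2 t}$
$f{\left(j \right)} = \frac{5 \left(3 + j\right)}{2 j}$ ($f{\left(j \right)} = 5 \frac{3 + j}{2 j} = \frac{5 \left(3 + j\right)}{2 j}$)
$A{\left(y \right)} = - \frac{195}{4} - \frac{5 y}{4}$ ($A{\left(y \right)} = \frac{5 \left(3 - 2\right)}{2 \left(-2\right)} \left(y + 39\right) = \frac{5}{2} \left(- \frac{1}{2}\right) 1 \left(39 + y\right) = - \frac{5 \left(39 + y\right)}{4} = - \frac{195}{4} - \frac{5 y}{4}$)
$A{\left(d{\left(3 \right)} \right)} - b{\left(-44 \right)} = \left(- \frac{195}{4} - 0\right) - - \frac{\sqrt{-23 - 44}}{4} = \left(- \frac{195}{4} + 0\right) - - \frac{\sqrt{-67}}{4} = - \frac{195}{4} - - \frac{i \sqrt{67}}{4} = - \frac{195}{4} + \frac{i \sqrt{67}}{4}$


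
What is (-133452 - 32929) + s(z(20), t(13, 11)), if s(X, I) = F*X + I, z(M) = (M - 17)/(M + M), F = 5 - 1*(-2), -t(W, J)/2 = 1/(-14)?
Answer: -46586493/280 ≈ -1.6638e+5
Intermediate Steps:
t(W, J) = ⅐ (t(W, J) = -2/(-14) = -2*(-1/14) = ⅐)
F = 7 (F = 5 + 2 = 7)
z(M) = (-17 + M)/(2*M) (z(M) = (-17 + M)/((2*M)) = (-17 + M)*(1/(2*M)) = (-17 + M)/(2*M))
s(X, I) = I + 7*X (s(X, I) = 7*X + I = I + 7*X)
(-133452 - 32929) + s(z(20), t(13, 11)) = (-133452 - 32929) + (⅐ + 7*((½)*(-17 + 20)/20)) = -166381 + (⅐ + 7*((½)*(1/20)*3)) = -166381 + (⅐ + 7*(3/40)) = -166381 + (⅐ + 21/40) = -166381 + 187/280 = -46586493/280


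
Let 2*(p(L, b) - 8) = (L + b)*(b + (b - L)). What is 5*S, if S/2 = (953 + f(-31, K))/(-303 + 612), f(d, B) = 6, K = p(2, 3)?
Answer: 9590/309 ≈ 31.036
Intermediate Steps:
p(L, b) = 8 + (L + b)*(-L + 2*b)/2 (p(L, b) = 8 + ((L + b)*(b + (b - L)))/2 = 8 + ((L + b)*(-L + 2*b))/2 = 8 + (L + b)*(-L + 2*b)/2)
K = 18 (K = 8 + 3² - ½*2² + (½)*2*3 = 8 + 9 - ½*4 + 3 = 8 + 9 - 2 + 3 = 18)
S = 1918/309 (S = 2*((953 + 6)/(-303 + 612)) = 2*(959/309) = 1918/309 ≈ 6.2071)
5*S = 5*(1918/309) = 9590/309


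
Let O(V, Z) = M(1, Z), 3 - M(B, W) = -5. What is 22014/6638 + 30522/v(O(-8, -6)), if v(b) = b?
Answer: 50695287/13276 ≈ 3818.6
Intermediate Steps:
M(B, W) = 8 (M(B, W) = 3 - 1*(-5) = 3 + 5 = 8)
O(V, Z) = 8
22014/6638 + 30522/v(O(-8, -6)) = 22014/6638 + 30522/8 = 22014*(1/6638) + 30522*(1/8) = 11007/3319 + 15261/4 = 50695287/13276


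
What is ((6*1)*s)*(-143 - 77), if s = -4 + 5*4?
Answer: -21120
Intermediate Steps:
s = 16 (s = -4 + 20 = 16)
((6*1)*s)*(-143 - 77) = ((6*1)*16)*(-143 - 77) = (6*16)*(-220) = 96*(-220) = -21120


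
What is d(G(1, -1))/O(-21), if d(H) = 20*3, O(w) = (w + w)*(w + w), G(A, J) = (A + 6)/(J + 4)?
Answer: 5/147 ≈ 0.034014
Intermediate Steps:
G(A, J) = (6 + A)/(4 + J)
O(w) = 4*w² (O(w) = (2*w)*(2*w) = 4*w²)
d(H) = 60
d(G(1, -1))/O(-21) = 60/((4*(-21)²)) = 60/((4*441)) = 60/1764 = 60*(1/1764) = 5/147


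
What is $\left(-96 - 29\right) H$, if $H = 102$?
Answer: $-12750$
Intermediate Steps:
$\left(-96 - 29\right) H = \left(-96 - 29\right) 102 = \left(-125\right) 102 = -12750$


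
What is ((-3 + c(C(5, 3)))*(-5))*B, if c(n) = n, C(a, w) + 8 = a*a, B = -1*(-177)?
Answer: -12390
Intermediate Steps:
B = 177
C(a, w) = -8 + a² (C(a, w) = -8 + a*a = -8 + a²)
((-3 + c(C(5, 3)))*(-5))*B = ((-3 + (-8 + 5²))*(-5))*177 = ((-3 + (-8 + 25))*(-5))*177 = ((-3 + 17)*(-5))*177 = (14*(-5))*177 = -70*177 = -12390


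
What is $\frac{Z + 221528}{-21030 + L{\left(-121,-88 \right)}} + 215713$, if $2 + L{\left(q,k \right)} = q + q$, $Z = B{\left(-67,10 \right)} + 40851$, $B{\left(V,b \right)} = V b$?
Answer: $\frac{4588816653}{21274} \approx 2.157 \cdot 10^{5}$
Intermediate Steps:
$Z = 40181$ ($Z = \left(-67\right) 10 + 40851 = -670 + 40851 = 40181$)
$L{\left(q,k \right)} = -2 + 2 q$ ($L{\left(q,k \right)} = -2 + \left(q + q\right) = -2 + 2 q$)
$\frac{Z + 221528}{-21030 + L{\left(-121,-88 \right)}} + 215713 = \frac{40181 + 221528}{-21030 + \left(-2 + 2 \left(-121\right)\right)} + 215713 = \frac{261709}{-21030 - 244} + 215713 = \frac{261709}{-21274} + 215713 = 261709 \left(- \frac{1}{21274}\right) + 215713 = - \frac{261709}{21274} + 215713 = \frac{4588816653}{21274}$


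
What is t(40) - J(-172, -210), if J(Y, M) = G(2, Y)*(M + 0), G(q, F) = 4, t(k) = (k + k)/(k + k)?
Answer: 841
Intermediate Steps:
t(k) = 1 (t(k) = (2*k)/((2*k)) = (2*k)*(1/(2*k)) = 1)
J(Y, M) = 4*M (J(Y, M) = 4*(M + 0) = 4*M)
t(40) - J(-172, -210) = 1 - 4*(-210) = 1 - 1*(-840) = 1 + 840 = 841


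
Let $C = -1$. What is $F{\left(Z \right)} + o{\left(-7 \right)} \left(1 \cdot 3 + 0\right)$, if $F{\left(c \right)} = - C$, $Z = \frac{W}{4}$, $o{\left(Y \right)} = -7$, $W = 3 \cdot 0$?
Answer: $-20$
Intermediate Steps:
$W = 0$
$Z = 0$ ($Z = \frac{0}{4} = 0 \cdot \frac{1}{4} = 0$)
$F{\left(c \right)} = 1$ ($F{\left(c \right)} = \left(-1\right) \left(-1\right) = 1$)
$F{\left(Z \right)} + o{\left(-7 \right)} \left(1 \cdot 3 + 0\right) = 1 - 7 \left(1 \cdot 3 + 0\right) = 1 - 7 \left(3 + 0\right) = 1 - 21 = -20$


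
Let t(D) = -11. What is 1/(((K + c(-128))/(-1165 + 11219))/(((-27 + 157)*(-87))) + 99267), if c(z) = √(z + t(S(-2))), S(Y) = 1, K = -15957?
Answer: 320883863476596121845/31853178520760820367867627 + 28427685*I*√139/31853178520760820367867627 ≈ 1.0074e-5 + 1.0522e-17*I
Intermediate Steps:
c(z) = √(-11 + z) (c(z) = √(z - 11) = √(-11 + z))
1/(((K + c(-128))/(-1165 + 11219))/(((-27 + 157)*(-87))) + 99267) = 1/(((-15957 + √(-11 - 128))/(-1165 + 11219))/(((-27 + 157)*(-87))) + 99267) = 1/(((-15957 + √(-139))/10054)/((130*(-87))) + 99267) = 1/(((-15957 + I*√139)*(1/10054))/(-11310) + 99267) = 1/((-15957/10054 + I*√139/10054)*(-1/11310) + 99267) = 1/((5319/37903580 - I*√139/113710740) + 99267) = 1/(3762574681179/37903580 - I*√139/113710740)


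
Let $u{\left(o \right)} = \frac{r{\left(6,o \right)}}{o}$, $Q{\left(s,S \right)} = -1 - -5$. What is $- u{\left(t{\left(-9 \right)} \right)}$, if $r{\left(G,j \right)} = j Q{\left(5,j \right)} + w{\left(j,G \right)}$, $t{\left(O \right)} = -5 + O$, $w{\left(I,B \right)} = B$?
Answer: $- \frac{25}{7} \approx -3.5714$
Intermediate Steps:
$Q{\left(s,S \right)} = 4$ ($Q{\left(s,S \right)} = -1 + 5 = 4$)
$r{\left(G,j \right)} = G + 4 j$ ($r{\left(G,j \right)} = j 4 + G = 4 j + G = G + 4 j$)
$u{\left(o \right)} = \frac{6 + 4 o}{o}$
$- u{\left(t{\left(-9 \right)} \right)} = - (4 + \frac{6}{-5 - 9}) = - (4 + \frac{6}{-14}) = - (4 + 6 \left(- \frac{1}{14}\right)) = - (4 - \frac{3}{7}) = \left(-1\right) \frac{25}{7} = - \frac{25}{7}$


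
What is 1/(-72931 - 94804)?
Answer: -1/167735 ≈ -5.9618e-6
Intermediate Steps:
1/(-72931 - 94804) = 1/(-167735) = -1/167735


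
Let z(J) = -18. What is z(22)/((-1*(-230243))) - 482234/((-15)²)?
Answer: -111031006912/51804675 ≈ -2143.3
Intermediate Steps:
z(22)/((-1*(-230243))) - 482234/((-15)²) = -18/((-1*(-230243))) - 482234/((-15)²) = -18/230243 - 482234/225 = -111031006912/51804675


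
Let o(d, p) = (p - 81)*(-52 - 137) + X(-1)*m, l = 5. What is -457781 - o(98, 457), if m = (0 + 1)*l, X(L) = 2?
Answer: -386727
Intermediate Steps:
m = 5 (m = (0 + 1)*5 = 1*5 = 5)
o(d, p) = 15319 - 189*p (o(d, p) = (p - 81)*(-52 - 137) + 2*5 = (-81 + p)*(-189) + 10 = (15309 - 189*p) + 10 = 15319 - 189*p)
-457781 - o(98, 457) = -457781 - (15319 - 189*457) = -457781 - (15319 - 86373) = -457781 - 1*(-71054) = -457781 + 71054 = -386727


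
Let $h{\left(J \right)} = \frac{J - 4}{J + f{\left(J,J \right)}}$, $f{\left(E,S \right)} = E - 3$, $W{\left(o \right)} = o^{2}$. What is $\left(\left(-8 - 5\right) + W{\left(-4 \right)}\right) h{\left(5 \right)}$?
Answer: $\frac{3}{7} \approx 0.42857$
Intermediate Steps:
$f{\left(E,S \right)} = -3 + E$ ($f{\left(E,S \right)} = E - 3 = -3 + E$)
$h{\left(J \right)} = \frac{-4 + J}{-3 + 2 J}$ ($h{\left(J \right)} = \frac{J - 4}{J + \left(-3 + J\right)} = \frac{-4 + J}{-3 + 2 J}$)
$\left(\left(-8 - 5\right) + W{\left(-4 \right)}\right) h{\left(5 \right)} = \left(\left(-8 - 5\right) + \left(-4\right)^{2}\right) \frac{-4 + 5}{-3 + 2 \cdot 5} = \left(\left(-8 - 5\right) + 16\right) \frac{1}{-3 + 10} \cdot 1 = \left(-13 + 16\right) \frac{1}{7} \cdot 1 = 3 \cdot \frac{1}{7} \cdot 1 = 3 \cdot \frac{1}{7} = \frac{3}{7}$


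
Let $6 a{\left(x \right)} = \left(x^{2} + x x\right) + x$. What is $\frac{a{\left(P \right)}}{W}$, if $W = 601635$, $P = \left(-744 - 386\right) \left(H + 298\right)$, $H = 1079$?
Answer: $\frac{53803696491}{40109} \approx 1.3414 \cdot 10^{6}$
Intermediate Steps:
$P = -1556010$ ($P = \left(-744 - 386\right) \left(1079 + 298\right) = \left(-1130\right) 1377 = -1556010$)
$a{\left(x \right)} = \frac{x^{2}}{3} + \frac{x}{6}$ ($a{\left(x \right)} = \frac{\left(x^{2} + x x\right) + x}{6} = \frac{\left(x^{2} + x^{2}\right) + x}{6} = \frac{2 x^{2} + x}{6} = \frac{x + 2 x^{2}}{6} = \frac{x^{2}}{3} + \frac{x}{6}$)
$\frac{a{\left(P \right)}}{W} = \frac{\frac{1}{6} \left(-1556010\right) \left(1 + 2 \left(-1556010\right)\right)}{601635} = \frac{1}{6} \left(-1556010\right) \left(1 - 3112020\right) \frac{1}{601635} = \frac{1}{6} \left(-1556010\right) \left(-3112019\right) \frac{1}{601635} = 807055447365 \cdot \frac{1}{601635} = \frac{53803696491}{40109}$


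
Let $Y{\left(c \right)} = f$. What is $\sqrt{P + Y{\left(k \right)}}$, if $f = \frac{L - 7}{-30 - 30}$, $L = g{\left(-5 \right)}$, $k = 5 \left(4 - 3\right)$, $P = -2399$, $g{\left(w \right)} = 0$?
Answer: $\frac{i \sqrt{2158995}}{30} \approx 48.978 i$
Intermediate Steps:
$k = 5$ ($k = 5 \cdot 1 = 5$)
$L = 0$
$f = \frac{7}{60}$ ($f = \frac{0 - 7}{-30 - 30} = \frac{0 + \left(-7 + 0\right)}{-60} = \left(0 - 7\right) \left(- \frac{1}{60}\right) = \left(-7\right) \left(- \frac{1}{60}\right) = \frac{7}{60} \approx 0.11667$)
$Y{\left(c \right)} = \frac{7}{60}$
$\sqrt{P + Y{\left(k \right)}} = \sqrt{-2399 + \frac{7}{60}} = \sqrt{- \frac{143933}{60}} = \frac{i \sqrt{2158995}}{30}$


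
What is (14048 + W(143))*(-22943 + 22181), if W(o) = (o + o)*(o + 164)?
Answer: -77609700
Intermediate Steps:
W(o) = 2*o*(164 + o) (W(o) = (2*o)*(164 + o) = 2*o*(164 + o))
(14048 + W(143))*(-22943 + 22181) = (14048 + 2*143*(164 + 143))*(-22943 + 22181) = (14048 + 2*143*307)*(-762) = (14048 + 87802)*(-762) = 101850*(-762) = -77609700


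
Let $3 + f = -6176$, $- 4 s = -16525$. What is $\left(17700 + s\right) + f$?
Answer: $\frac{62609}{4} \approx 15652.0$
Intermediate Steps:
$s = \frac{16525}{4}$ ($s = \left(- \frac{1}{4}\right) \left(-16525\right) = \frac{16525}{4} \approx 4131.3$)
$f = -6179$ ($f = -3 - 6176 = -6179$)
$\left(17700 + s\right) + f = \left(17700 + \frac{16525}{4}\right) - 6179 = \frac{87325}{4} - 6179 = \frac{62609}{4}$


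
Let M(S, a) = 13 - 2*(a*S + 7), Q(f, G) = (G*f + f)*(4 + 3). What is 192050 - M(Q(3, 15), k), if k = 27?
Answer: 210195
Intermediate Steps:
Q(f, G) = 7*f + 7*G*f (Q(f, G) = (f + G*f)*7 = 7*f + 7*G*f)
M(S, a) = -1 - 2*S*a (M(S, a) = 13 - 2*(S*a + 7) = 13 - 2*(7 + S*a) = 13 + (-14 - 2*S*a) = -1 - 2*S*a)
192050 - M(Q(3, 15), k) = 192050 - (-1 - 2*7*3*(1 + 15)*27) = 192050 - (-1 - 2*7*3*16*27) = 192050 - (-1 - 2*336*27) = 192050 - (-1 - 18144) = 192050 - 1*(-18145) = 192050 + 18145 = 210195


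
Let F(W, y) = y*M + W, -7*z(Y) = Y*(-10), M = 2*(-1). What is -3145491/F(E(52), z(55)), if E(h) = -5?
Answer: 22018437/1135 ≈ 19400.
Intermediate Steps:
M = -2
z(Y) = 10*Y/7 (z(Y) = -Y*(-10)/7 = -(-10)*Y/7 = 10*Y/7)
F(W, y) = W - 2*y (F(W, y) = y*(-2) + W = -2*y + W = W - 2*y)
-3145491/F(E(52), z(55)) = -3145491/(-5 - 20*55/7) = -3145491/(-5 - 2*550/7) = -3145491/(-5 - 1100/7) = -3145491/(-1135/7) = -3145491*(-7/1135) = 22018437/1135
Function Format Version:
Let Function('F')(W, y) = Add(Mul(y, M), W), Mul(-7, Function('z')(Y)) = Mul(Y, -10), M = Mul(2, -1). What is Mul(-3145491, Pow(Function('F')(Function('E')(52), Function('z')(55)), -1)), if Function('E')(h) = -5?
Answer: Rational(22018437, 1135) ≈ 19400.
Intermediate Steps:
M = -2
Function('z')(Y) = Mul(Rational(10, 7), Y) (Function('z')(Y) = Mul(Rational(-1, 7), Mul(Y, -10)) = Mul(Rational(-1, 7), Mul(-10, Y)) = Mul(Rational(10, 7), Y))
Function('F')(W, y) = Add(W, Mul(-2, y)) (Function('F')(W, y) = Add(Mul(y, -2), W) = Add(Mul(-2, y), W) = Add(W, Mul(-2, y)))
Mul(-3145491, Pow(Function('F')(Function('E')(52), Function('z')(55)), -1)) = Mul(-3145491, Pow(Add(-5, Mul(-2, Mul(Rational(10, 7), 55))), -1)) = Mul(-3145491, Pow(Add(-5, Mul(-2, Rational(550, 7))), -1)) = Mul(-3145491, Pow(Add(-5, Rational(-1100, 7)), -1)) = Mul(-3145491, Pow(Rational(-1135, 7), -1)) = Mul(-3145491, Rational(-7, 1135)) = Rational(22018437, 1135)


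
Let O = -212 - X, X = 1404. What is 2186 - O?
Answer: 3802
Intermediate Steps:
O = -1616 (O = -212 - 1*1404 = -212 - 1404 = -1616)
2186 - O = 2186 - 1*(-1616) = 2186 + 1616 = 3802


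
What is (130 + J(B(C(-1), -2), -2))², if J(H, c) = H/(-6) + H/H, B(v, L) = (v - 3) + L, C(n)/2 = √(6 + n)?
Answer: 208567/12 - 791*√5/9 ≈ 17184.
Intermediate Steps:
C(n) = 2*√(6 + n)
B(v, L) = -3 + L + v (B(v, L) = (-3 + v) + L = -3 + L + v)
J(H, c) = 1 - H/6 (J(H, c) = H*(-⅙) + 1 = -H/6 + 1 = 1 - H/6)
(130 + J(B(C(-1), -2), -2))² = (130 + (1 - (-3 - 2 + 2*√(6 - 1))/6))² = (130 + (1 - (-3 - 2 + 2*√5)/6))² = (130 + (1 - (-5 + 2*√5)/6))² = (130 + (1 + (⅚ - √5/3)))² = (130 + (11/6 - √5/3))² = (791/6 - √5/3)²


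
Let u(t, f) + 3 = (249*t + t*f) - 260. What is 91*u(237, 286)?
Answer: 11514412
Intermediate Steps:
u(t, f) = -263 + 249*t + f*t (u(t, f) = -3 + ((249*t + t*f) - 260) = -3 + ((249*t + f*t) - 260) = -3 + (-260 + 249*t + f*t) = -263 + 249*t + f*t)
91*u(237, 286) = 91*(-263 + 249*237 + 286*237) = 91*(-263 + 59013 + 67782) = 91*126532 = 11514412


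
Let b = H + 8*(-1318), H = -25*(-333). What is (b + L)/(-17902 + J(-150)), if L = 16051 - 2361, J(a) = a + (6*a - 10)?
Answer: -11471/18962 ≈ -0.60495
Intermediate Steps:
J(a) = -10 + 7*a (J(a) = a + (-10 + 6*a) = -10 + 7*a)
H = 8325
L = 13690
b = -2219 (b = 8325 + 8*(-1318) = 8325 - 10544 = -2219)
(b + L)/(-17902 + J(-150)) = (-2219 + 13690)/(-17902 + (-10 + 7*(-150))) = 11471/(-17902 + (-10 - 1050)) = 11471/(-17902 - 1060) = 11471/(-18962) = 11471*(-1/18962) = -11471/18962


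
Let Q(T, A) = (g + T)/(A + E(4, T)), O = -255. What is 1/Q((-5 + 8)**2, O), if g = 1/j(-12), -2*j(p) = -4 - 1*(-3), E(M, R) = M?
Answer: -251/11 ≈ -22.818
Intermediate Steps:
j(p) = 1/2 (j(p) = -(-4 - 1*(-3))/2 = -(-4 + 3)/2 = -1/2*(-1) = 1/2)
g = 2 (g = 1/(1/2) = 2)
Q(T, A) = (2 + T)/(4 + A) (Q(T, A) = (2 + T)/(A + 4) = (2 + T)/(4 + A))
1/Q((-5 + 8)**2, O) = 1/((2 + (-5 + 8)**2)/(4 - 255)) = 1/((2 + 3**2)/(-251)) = 1/(-(2 + 9)/251) = 1/(-1/251*11) = 1/(-11/251) = -251/11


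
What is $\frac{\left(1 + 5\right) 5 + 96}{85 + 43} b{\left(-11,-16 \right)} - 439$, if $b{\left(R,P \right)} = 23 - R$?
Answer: $- \frac{12977}{32} \approx -405.53$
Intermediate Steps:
$\frac{\left(1 + 5\right) 5 + 96}{85 + 43} b{\left(-11,-16 \right)} - 439 = \frac{\left(1 + 5\right) 5 + 96}{85 + 43} \left(23 - -11\right) - 439 = \frac{6 \cdot 5 + 96}{128} \left(23 + 11\right) - 439 = \left(30 + 96\right) \frac{1}{128} \cdot 34 - 439 = 126 \cdot \frac{1}{128} \cdot 34 - 439 = \frac{63}{64} \cdot 34 - 439 = \frac{1071}{32} - 439 = - \frac{12977}{32}$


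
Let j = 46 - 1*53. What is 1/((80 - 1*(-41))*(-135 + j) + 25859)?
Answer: 1/8677 ≈ 0.00011525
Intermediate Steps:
j = -7 (j = 46 - 53 = -7)
1/((80 - 1*(-41))*(-135 + j) + 25859) = 1/((80 - 1*(-41))*(-135 - 7) + 25859) = 1/((80 + 41)*(-142) + 25859) = 1/(121*(-142) + 25859) = 1/(-17182 + 25859) = 1/8677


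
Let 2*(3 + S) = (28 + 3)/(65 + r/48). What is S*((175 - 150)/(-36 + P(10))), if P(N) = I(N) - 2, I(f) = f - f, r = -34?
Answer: 106425/58634 ≈ 1.8151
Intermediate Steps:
I(f) = 0
P(N) = -2 (P(N) = 0 - 2 = -2)
S = -4257/1543 (S = -3 + ((28 + 3)/(65 - 34/48))/2 = -3 + (31/(65 - 34*1/48))/2 = -3 + (31/(65 - 17/24))/2 = -3 + (31/(1543/24))/2 = -3 + (31*(24/1543))/2 = -3 + (½)*(744/1543) = -3 + 372/1543 = -4257/1543 ≈ -2.7589)
S*((175 - 150)/(-36 + P(10))) = -4257*(175 - 150)/(1543*(-36 - 2)) = -106425/(1543*(-38)) = -106425*(-1)/(1543*38) = -4257/1543*(-25/38) = 106425/58634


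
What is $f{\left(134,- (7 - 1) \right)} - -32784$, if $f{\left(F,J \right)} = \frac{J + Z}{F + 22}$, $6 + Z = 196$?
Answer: $\frac{1278622}{39} \approx 32785.0$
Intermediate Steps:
$Z = 190$ ($Z = -6 + 196 = 190$)
$f{\left(F,J \right)} = \frac{190 + J}{22 + F}$ ($f{\left(F,J \right)} = \frac{J + 190}{F + 22} = \frac{190 + J}{22 + F}$)
$f{\left(134,- (7 - 1) \right)} - -32784 = \frac{190 - \left(7 - 1\right)}{22 + 134} - -32784 = \frac{190 - 6}{156} + 32784 = \frac{1}{156} \cdot 184 + 32784 = \frac{46}{39} + 32784 = \frac{1278622}{39}$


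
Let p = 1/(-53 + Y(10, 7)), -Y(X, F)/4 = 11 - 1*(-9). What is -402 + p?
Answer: -53467/133 ≈ -402.01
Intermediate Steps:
Y(X, F) = -80 (Y(X, F) = -4*(11 - 1*(-9)) = -4*(11 + 9) = -4*20 = -80)
p = -1/133 (p = 1/(-53 - 80) = 1/(-133) = -1/133 ≈ -0.0075188)
-402 + p = -402 - 1/133 = -53467/133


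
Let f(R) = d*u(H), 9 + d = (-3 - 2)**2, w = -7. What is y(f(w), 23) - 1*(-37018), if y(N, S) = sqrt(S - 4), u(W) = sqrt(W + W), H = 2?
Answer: 37018 + sqrt(19) ≈ 37022.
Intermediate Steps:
d = 16 (d = -9 + (-3 - 2)**2 = -9 + (-5)**2 = -9 + 25 = 16)
u(W) = sqrt(2)*sqrt(W) (u(W) = sqrt(2*W) = sqrt(2)*sqrt(W))
f(R) = 32 (f(R) = 16*(sqrt(2)*sqrt(2)) = 16*2 = 32)
y(N, S) = sqrt(-4 + S)
y(f(w), 23) - 1*(-37018) = sqrt(-4 + 23) - 1*(-37018) = sqrt(19) + 37018 = 37018 + sqrt(19)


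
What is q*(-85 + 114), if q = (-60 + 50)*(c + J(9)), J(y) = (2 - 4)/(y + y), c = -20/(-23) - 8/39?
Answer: -431810/2691 ≈ -160.46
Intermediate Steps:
c = 596/897 (c = -20*(-1/23) - 8*1/39 = 20/23 - 8/39 = 596/897 ≈ 0.66444)
J(y) = -1/y (J(y) = -2*1/(2*y) = -1/y)
q = -14890/2691 (q = (-60 + 50)*(596/897 - 1/9) = -10*(596/897 - 1*1/9) = -10*(596/897 - 1/9) = -10*1489/2691 = -14890/2691 ≈ -5.5333)
q*(-85 + 114) = -14890*(-85 + 114)/2691 = -14890/2691*29 = -431810/2691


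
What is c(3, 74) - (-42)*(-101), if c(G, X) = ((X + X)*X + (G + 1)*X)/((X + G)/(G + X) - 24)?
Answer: -108814/23 ≈ -4731.0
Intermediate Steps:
c(G, X) = -2*X²/23 - X*(1 + G)/23 (c(G, X) = ((2*X)*X + (1 + G)*X)/((G + X)/(G + X) - 24) = (2*X² + X*(1 + G))/(1 - 24) = (2*X² + X*(1 + G))/(-23) = (2*X² + X*(1 + G))*(-1/23) = -2*X²/23 - X*(1 + G)/23)
c(3, 74) - (-42)*(-101) = -1/23*74*(1 + 3 + 2*74) - (-42)*(-101) = -1/23*74*(1 + 3 + 148) - 1*4242 = -1/23*74*152 - 4242 = -11248/23 - 4242 = -108814/23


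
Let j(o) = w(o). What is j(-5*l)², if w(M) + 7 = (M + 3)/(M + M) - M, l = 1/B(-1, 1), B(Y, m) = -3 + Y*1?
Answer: 17161/400 ≈ 42.902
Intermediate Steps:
B(Y, m) = -3 + Y
l = -¼ (l = 1/(-3 - 1) = 1/(-4) = 1*(-¼) = -¼ ≈ -0.25000)
w(M) = -7 - M + (3 + M)/(2*M) (w(M) = -7 + ((M + 3)/(M + M) - M) = -7 + ((3 + M)/((2*M)) - M) = -7 + ((3 + M)*(1/(2*M)) - M) = -7 + ((3 + M)/(2*M) - M) = -7 + (-M + (3 + M)/(2*M)) = -7 - M + (3 + M)/(2*M))
j(o) = -13/2 - o + 3/(2*o)
j(-5*l)² = (-13/2 - (-5)*(-1)/4 + 3/(2*((-5*(-¼)))))² = (-13/2 - 1*5/4 + 3/(2*(5/4)))² = (-13/2 - 5/4 + (3/2)*(⅘))² = (-13/2 - 5/4 + 6/5)² = (-131/20)² = 17161/400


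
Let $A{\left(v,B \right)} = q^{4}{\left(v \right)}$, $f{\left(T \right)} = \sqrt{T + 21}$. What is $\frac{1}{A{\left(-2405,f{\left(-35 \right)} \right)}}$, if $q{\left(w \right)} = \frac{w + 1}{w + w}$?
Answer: $\frac{33454945200625}{2087458598416} \approx 16.027$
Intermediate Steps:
$f{\left(T \right)} = \sqrt{21 + T}$
$q{\left(w \right)} = \frac{1 + w}{2 w}$
$A{\left(v,B \right)} = \frac{\left(1 + v\right)^{4}}{16 v^{4}}$ ($A{\left(v,B \right)} = \left(\frac{1 + v}{2 v}\right)^{4} = \frac{\left(1 + v\right)^{4}}{16 v^{4}}$)
$\frac{1}{A{\left(-2405,f{\left(-35 \right)} \right)}} = \frac{1}{\frac{1}{16} \cdot \frac{1}{33454945200625} \left(1 - 2405\right)^{4}} = \frac{1}{\frac{1}{16} \cdot \frac{1}{33454945200625} \left(-2404\right)^{4}} = \frac{1}{\frac{1}{16} \cdot \frac{1}{33454945200625} \cdot 33399337574656} = \frac{1}{\frac{2087458598416}{33454945200625}} = \frac{33454945200625}{2087458598416}$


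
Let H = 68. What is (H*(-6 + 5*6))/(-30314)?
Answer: -816/15157 ≈ -0.053837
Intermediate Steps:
(H*(-6 + 5*6))/(-30314) = (68*(-6 + 5*6))/(-30314) = (68*(-6 + 30))*(-1/30314) = (68*24)*(-1/30314) = 1632*(-1/30314) = -816/15157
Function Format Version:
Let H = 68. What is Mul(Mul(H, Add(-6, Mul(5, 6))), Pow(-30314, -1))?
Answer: Rational(-816, 15157) ≈ -0.053837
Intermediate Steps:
Mul(Mul(H, Add(-6, Mul(5, 6))), Pow(-30314, -1)) = Mul(Mul(68, Add(-6, Mul(5, 6))), Pow(-30314, -1)) = Mul(Mul(68, Add(-6, 30)), Rational(-1, 30314)) = Mul(Mul(68, 24), Rational(-1, 30314)) = Mul(1632, Rational(-1, 30314)) = Rational(-816, 15157)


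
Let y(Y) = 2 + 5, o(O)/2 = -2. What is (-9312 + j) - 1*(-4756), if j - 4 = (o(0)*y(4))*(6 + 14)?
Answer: -5112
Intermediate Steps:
o(O) = -4 (o(O) = 2*(-2) = -4)
y(Y) = 7
j = -556 (j = 4 + (-4*7)*(6 + 14) = 4 - 28*20 = 4 - 560 = -556)
(-9312 + j) - 1*(-4756) = (-9312 - 556) - 1*(-4756) = -9868 + 4756 = -5112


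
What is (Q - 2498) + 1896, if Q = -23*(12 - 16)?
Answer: -510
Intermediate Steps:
Q = 92 (Q = -23*(-4) = 92)
(Q - 2498) + 1896 = (92 - 2498) + 1896 = -2406 + 1896 = -510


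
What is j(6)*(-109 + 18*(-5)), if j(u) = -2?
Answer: 398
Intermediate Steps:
j(6)*(-109 + 18*(-5)) = -2*(-109 + 18*(-5)) = -2*(-109 - 90) = -2*(-199) = 398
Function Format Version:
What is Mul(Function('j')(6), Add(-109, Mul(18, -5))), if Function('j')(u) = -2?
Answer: 398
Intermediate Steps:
Mul(Function('j')(6), Add(-109, Mul(18, -5))) = Mul(-2, Add(-109, Mul(18, -5))) = Mul(-2, Add(-109, -90)) = Mul(-2, -199) = 398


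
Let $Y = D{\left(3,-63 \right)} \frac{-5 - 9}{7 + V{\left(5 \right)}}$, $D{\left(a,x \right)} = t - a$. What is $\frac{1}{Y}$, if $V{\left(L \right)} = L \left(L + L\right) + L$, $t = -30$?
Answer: $\frac{31}{231} \approx 0.1342$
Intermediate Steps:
$D{\left(a,x \right)} = -30 - a$
$V{\left(L \right)} = L + 2 L^{2}$ ($V{\left(L \right)} = L 2 L + L = 2 L^{2} + L = L + 2 L^{2}$)
$Y = \frac{231}{31}$ ($Y = \left(-30 - 3\right) \frac{-5 - 9}{7 + 5 \left(1 + 2 \cdot 5\right)} = \left(-30 - 3\right) \left(- \frac{14}{7 + 5 \left(1 + 10\right)}\right) = - 33 \left(- \frac{14}{7 + 5 \cdot 11}\right) = - 33 \left(- \frac{14}{7 + 55}\right) = - 33 \left(- \frac{14}{62}\right) = - 33 \left(\left(-14\right) \frac{1}{62}\right) = \left(-33\right) \left(- \frac{7}{31}\right) = \frac{231}{31} \approx 7.4516$)
$\frac{1}{Y} = \frac{1}{\frac{231}{31}} = \frac{31}{231}$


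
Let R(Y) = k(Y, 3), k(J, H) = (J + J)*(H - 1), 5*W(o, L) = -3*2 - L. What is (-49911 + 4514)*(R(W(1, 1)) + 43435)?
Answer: -9857822359/5 ≈ -1.9716e+9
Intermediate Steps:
W(o, L) = -6/5 - L/5 (W(o, L) = (-3*2 - L)/5 = (-6 - L)/5 = -6/5 - L/5)
k(J, H) = 2*J*(-1 + H) (k(J, H) = (2*J)*(-1 + H) = 2*J*(-1 + H))
R(Y) = 4*Y (R(Y) = 2*Y*(-1 + 3) = 2*Y*2 = 4*Y)
(-49911 + 4514)*(R(W(1, 1)) + 43435) = (-49911 + 4514)*(4*(-6/5 - 1/5*1) + 43435) = -45397*(4*(-6/5 - 1/5) + 43435) = -45397*(4*(-7/5) + 43435) = -45397*(-28/5 + 43435) = -45397*217147/5 = -9857822359/5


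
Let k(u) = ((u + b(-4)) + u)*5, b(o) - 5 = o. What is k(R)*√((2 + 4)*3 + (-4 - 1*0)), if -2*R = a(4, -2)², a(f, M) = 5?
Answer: -120*√14 ≈ -449.00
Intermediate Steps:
b(o) = 5 + o
R = -25/2 (R = -½*5² = -½*25 = -25/2 ≈ -12.500)
k(u) = 5 + 10*u (k(u) = ((u + (5 - 4)) + u)*5 = ((u + 1) + u)*5 = ((1 + u) + u)*5 = (1 + 2*u)*5 = 5 + 10*u)
k(R)*√((2 + 4)*3 + (-4 - 1*0)) = (5 + 10*(-25/2))*√((2 + 4)*3 + (-4 - 1*0)) = (5 - 125)*√(6*3 + (-4 + 0)) = -120*√(18 - 4) = -120*√14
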